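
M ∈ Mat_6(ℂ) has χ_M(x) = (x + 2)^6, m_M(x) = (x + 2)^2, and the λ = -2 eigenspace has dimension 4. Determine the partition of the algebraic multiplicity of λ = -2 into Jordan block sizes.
Block sizes for λ = -2: [2, 2, 1, 1]

Step 1 — from the characteristic polynomial, algebraic multiplicity of λ = -2 is 6. From dim ker(M − (-2)·I) = 4, there are exactly 4 Jordan blocks for λ = -2.
Step 2 — from the minimal polynomial, the factor (x + 2)^2 tells us the largest block for λ = -2 has size 2.
Step 3 — with total size 6, 4 blocks, and largest block 2, the block sizes (in nonincreasing order) are [2, 2, 1, 1].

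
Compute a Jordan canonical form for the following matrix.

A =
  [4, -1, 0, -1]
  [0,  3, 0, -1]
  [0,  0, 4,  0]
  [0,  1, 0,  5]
J_2(4) ⊕ J_1(4) ⊕ J_1(4)

The characteristic polynomial is
  det(x·I − A) = x^4 - 16*x^3 + 96*x^2 - 256*x + 256 = (x - 4)^4

Eigenvalues and multiplicities (the geometric multiplicity of λ is n − rank(A − λI), which equals the number of Jordan blocks for λ):
  λ = 4: algebraic multiplicity = 4, geometric multiplicity = 3

Determining the block sizes for each eigenvalue:
  λ = 4: 3 blocks summing to 4 forces exactly one block of size 2 and the rest size 1 → block sizes [2, 1, 1]

Assembling the blocks gives a Jordan form
J =
  [4, 1, 0, 0]
  [0, 4, 0, 0]
  [0, 0, 4, 0]
  [0, 0, 0, 4]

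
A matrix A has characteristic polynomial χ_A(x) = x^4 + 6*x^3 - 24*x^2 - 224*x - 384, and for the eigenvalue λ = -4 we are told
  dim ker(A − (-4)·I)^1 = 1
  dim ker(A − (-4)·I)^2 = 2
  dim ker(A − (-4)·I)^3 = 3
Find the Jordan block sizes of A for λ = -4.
Block sizes for λ = -4: [3]

From the dimensions of kernels of powers, the number of Jordan blocks of size at least j is d_j − d_{j−1} where d_j = dim ker(N^j) (with d_0 = 0). Computing the differences gives [1, 1, 1].
The number of blocks of size exactly k is (#blocks of size ≥ k) − (#blocks of size ≥ k + 1), so the partition is: 1 block(s) of size 3.
In nonincreasing order the block sizes are [3].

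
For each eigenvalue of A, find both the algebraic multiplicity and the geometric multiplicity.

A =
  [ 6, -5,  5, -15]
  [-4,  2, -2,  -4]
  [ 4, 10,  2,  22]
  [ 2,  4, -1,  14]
λ = 6: alg = 4, geom = 2

Step 1 — factor the characteristic polynomial to read off the algebraic multiplicities:
  χ_A(x) = (x - 6)^4

Step 2 — compute geometric multiplicities via the rank-nullity identity g(λ) = n − rank(A − λI):
  rank(A − (6)·I) = 2, so dim ker(A − (6)·I) = n − 2 = 2

Summary:
  λ = 6: algebraic multiplicity = 4, geometric multiplicity = 2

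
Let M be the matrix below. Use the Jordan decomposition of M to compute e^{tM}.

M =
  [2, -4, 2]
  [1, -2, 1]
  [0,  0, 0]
e^{tM} =
  [2*t + 1, -4*t, 2*t]
  [t, 1 - 2*t, t]
  [0, 0, 1]

Strategy: write M = P · J · P⁻¹ where J is a Jordan canonical form, so e^{tM} = P · e^{tJ} · P⁻¹, and e^{tJ} can be computed block-by-block.

M has Jordan form
J =
  [0, 1, 0]
  [0, 0, 0]
  [0, 0, 0]
(up to reordering of blocks).

Per-block formulas:
  For a 2×2 Jordan block J_2(0): exp(t · J_2(0)) = e^(0t)·(I + t·N), where N is the 2×2 nilpotent shift.
  For a 1×1 block at λ = 0: exp(t · [0]) = [e^(0t)].

After assembling e^{tJ} and conjugating by P, we get:

e^{tM} =
  [2*t + 1, -4*t, 2*t]
  [t, 1 - 2*t, t]
  [0, 0, 1]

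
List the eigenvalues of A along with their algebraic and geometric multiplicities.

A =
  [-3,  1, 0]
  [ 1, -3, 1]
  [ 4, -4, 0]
λ = -2: alg = 3, geom = 1

Step 1 — factor the characteristic polynomial to read off the algebraic multiplicities:
  χ_A(x) = (x + 2)^3

Step 2 — compute geometric multiplicities via the rank-nullity identity g(λ) = n − rank(A − λI):
  rank(A − (-2)·I) = 2, so dim ker(A − (-2)·I) = n − 2 = 1

Summary:
  λ = -2: algebraic multiplicity = 3, geometric multiplicity = 1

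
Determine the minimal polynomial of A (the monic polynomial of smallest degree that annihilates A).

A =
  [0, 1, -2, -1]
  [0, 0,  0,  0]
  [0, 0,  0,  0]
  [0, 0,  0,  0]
x^2

The characteristic polynomial is χ_A(x) = x^4, so the eigenvalues are known. The minimal polynomial is
  m_A(x) = Π_λ (x − λ)^{k_λ}
where k_λ is the size of the *largest* Jordan block for λ (equivalently, the smallest k with (A − λI)^k v = 0 for every generalised eigenvector v of λ).

  λ = 0: largest Jordan block has size 2, contributing (x − 0)^2

So m_A(x) = x^2 = x^2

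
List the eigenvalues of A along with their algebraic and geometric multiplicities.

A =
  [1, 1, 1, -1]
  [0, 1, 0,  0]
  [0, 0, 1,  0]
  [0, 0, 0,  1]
λ = 1: alg = 4, geom = 3

Step 1 — factor the characteristic polynomial to read off the algebraic multiplicities:
  χ_A(x) = (x - 1)^4

Step 2 — compute geometric multiplicities via the rank-nullity identity g(λ) = n − rank(A − λI):
  rank(A − (1)·I) = 1, so dim ker(A − (1)·I) = n − 1 = 3

Summary:
  λ = 1: algebraic multiplicity = 4, geometric multiplicity = 3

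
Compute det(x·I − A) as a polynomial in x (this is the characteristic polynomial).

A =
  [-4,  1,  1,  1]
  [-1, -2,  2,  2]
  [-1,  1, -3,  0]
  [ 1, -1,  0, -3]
x^4 + 12*x^3 + 54*x^2 + 108*x + 81

Expanding det(x·I − A) (e.g. by cofactor expansion or by noting that A is similar to its Jordan form J, which has the same characteristic polynomial as A) gives
  χ_A(x) = x^4 + 12*x^3 + 54*x^2 + 108*x + 81
which factors as (x + 3)^4. The eigenvalues (with algebraic multiplicities) are λ = -3 with multiplicity 4.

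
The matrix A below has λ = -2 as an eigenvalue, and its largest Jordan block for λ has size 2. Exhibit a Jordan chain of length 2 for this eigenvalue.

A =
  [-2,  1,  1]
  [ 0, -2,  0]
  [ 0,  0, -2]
A Jordan chain for λ = -2 of length 2:
v_1 = (1, 0, 0)ᵀ
v_2 = (0, 1, 0)ᵀ

Let N = A − (-2)·I. We want v_2 with N^2 v_2 = 0 but N^1 v_2 ≠ 0; then v_{j-1} := N · v_j for j = 2, …, 2.

Pick v_2 = (0, 1, 0)ᵀ.
Then v_1 = N · v_2 = (1, 0, 0)ᵀ.

Sanity check: (A − (-2)·I) v_1 = (0, 0, 0)ᵀ = 0. ✓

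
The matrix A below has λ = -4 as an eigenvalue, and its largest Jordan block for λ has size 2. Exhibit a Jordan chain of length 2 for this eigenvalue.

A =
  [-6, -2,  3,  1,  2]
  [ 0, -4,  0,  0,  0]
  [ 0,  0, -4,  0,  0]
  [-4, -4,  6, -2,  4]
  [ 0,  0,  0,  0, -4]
A Jordan chain for λ = -4 of length 2:
v_1 = (-2, 0, 0, -4, 0)ᵀ
v_2 = (1, 0, 0, 0, 0)ᵀ

Let N = A − (-4)·I. We want v_2 with N^2 v_2 = 0 but N^1 v_2 ≠ 0; then v_{j-1} := N · v_j for j = 2, …, 2.

Pick v_2 = (1, 0, 0, 0, 0)ᵀ.
Then v_1 = N · v_2 = (-2, 0, 0, -4, 0)ᵀ.

Sanity check: (A − (-4)·I) v_1 = (0, 0, 0, 0, 0)ᵀ = 0. ✓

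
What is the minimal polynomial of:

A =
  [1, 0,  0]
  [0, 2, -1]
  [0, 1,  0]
x^2 - 2*x + 1

The characteristic polynomial is χ_A(x) = (x - 1)^3, so the eigenvalues are known. The minimal polynomial is
  m_A(x) = Π_λ (x − λ)^{k_λ}
where k_λ is the size of the *largest* Jordan block for λ (equivalently, the smallest k with (A − λI)^k v = 0 for every generalised eigenvector v of λ).

  λ = 1: largest Jordan block has size 2, contributing (x − 1)^2

So m_A(x) = (x - 1)^2 = x^2 - 2*x + 1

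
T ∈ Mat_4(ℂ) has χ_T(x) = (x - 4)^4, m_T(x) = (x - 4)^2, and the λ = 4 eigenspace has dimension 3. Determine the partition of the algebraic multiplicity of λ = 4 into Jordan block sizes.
Block sizes for λ = 4: [2, 1, 1]

Step 1 — from the characteristic polynomial, algebraic multiplicity of λ = 4 is 4. From dim ker(T − (4)·I) = 3, there are exactly 3 Jordan blocks for λ = 4.
Step 2 — from the minimal polynomial, the factor (x − 4)^2 tells us the largest block for λ = 4 has size 2.
Step 3 — with total size 4, 3 blocks, and largest block 2, the block sizes (in nonincreasing order) are [2, 1, 1].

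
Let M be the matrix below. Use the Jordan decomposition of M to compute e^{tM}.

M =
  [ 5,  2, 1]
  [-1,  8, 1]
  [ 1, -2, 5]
e^{tM} =
  [-t*exp(6*t) + exp(6*t), 2*t*exp(6*t), t*exp(6*t)]
  [-t*exp(6*t), 2*t*exp(6*t) + exp(6*t), t*exp(6*t)]
  [t*exp(6*t), -2*t*exp(6*t), -t*exp(6*t) + exp(6*t)]

Strategy: write M = P · J · P⁻¹ where J is a Jordan canonical form, so e^{tM} = P · e^{tJ} · P⁻¹, and e^{tJ} can be computed block-by-block.

M has Jordan form
J =
  [6, 1, 0]
  [0, 6, 0]
  [0, 0, 6]
(up to reordering of blocks).

Per-block formulas:
  For a 1×1 block at λ = 6: exp(t · [6]) = [e^(6t)].
  For a 2×2 Jordan block J_2(6): exp(t · J_2(6)) = e^(6t)·(I + t·N), where N is the 2×2 nilpotent shift.

After assembling e^{tJ} and conjugating by P, we get:

e^{tM} =
  [-t*exp(6*t) + exp(6*t), 2*t*exp(6*t), t*exp(6*t)]
  [-t*exp(6*t), 2*t*exp(6*t) + exp(6*t), t*exp(6*t)]
  [t*exp(6*t), -2*t*exp(6*t), -t*exp(6*t) + exp(6*t)]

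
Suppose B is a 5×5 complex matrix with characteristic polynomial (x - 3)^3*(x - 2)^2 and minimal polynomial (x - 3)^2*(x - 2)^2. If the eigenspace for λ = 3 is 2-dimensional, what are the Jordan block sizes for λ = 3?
Block sizes for λ = 3: [2, 1]

Step 1 — from the characteristic polynomial, algebraic multiplicity of λ = 3 is 3. From dim ker(B − (3)·I) = 2, there are exactly 2 Jordan blocks for λ = 3.
Step 2 — from the minimal polynomial, the factor (x − 3)^2 tells us the largest block for λ = 3 has size 2.
Step 3 — with total size 3, 2 blocks, and largest block 2, the block sizes (in nonincreasing order) are [2, 1].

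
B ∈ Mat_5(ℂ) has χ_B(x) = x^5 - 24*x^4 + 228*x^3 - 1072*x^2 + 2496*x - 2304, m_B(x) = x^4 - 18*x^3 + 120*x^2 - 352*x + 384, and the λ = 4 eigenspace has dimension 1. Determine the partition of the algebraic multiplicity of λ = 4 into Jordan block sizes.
Block sizes for λ = 4: [3]

Step 1 — from the characteristic polynomial, algebraic multiplicity of λ = 4 is 3. From dim ker(B − (4)·I) = 1, there are exactly 1 Jordan blocks for λ = 4.
Step 2 — from the minimal polynomial, the factor (x − 4)^3 tells us the largest block for λ = 4 has size 3.
Step 3 — with total size 3, 1 blocks, and largest block 3, the block sizes (in nonincreasing order) are [3].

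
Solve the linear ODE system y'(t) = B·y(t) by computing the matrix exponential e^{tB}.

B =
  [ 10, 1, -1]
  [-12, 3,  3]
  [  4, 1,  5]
e^{tB} =
  [4*t*exp(6*t) + exp(6*t), t*exp(6*t), -t*exp(6*t)]
  [-12*t*exp(6*t), -3*t*exp(6*t) + exp(6*t), 3*t*exp(6*t)]
  [4*t*exp(6*t), t*exp(6*t), -t*exp(6*t) + exp(6*t)]

Strategy: write B = P · J · P⁻¹ where J is a Jordan canonical form, so e^{tB} = P · e^{tJ} · P⁻¹, and e^{tJ} can be computed block-by-block.

B has Jordan form
J =
  [6, 1, 0]
  [0, 6, 0]
  [0, 0, 6]
(up to reordering of blocks).

Per-block formulas:
  For a 1×1 block at λ = 6: exp(t · [6]) = [e^(6t)].
  For a 2×2 Jordan block J_2(6): exp(t · J_2(6)) = e^(6t)·(I + t·N), where N is the 2×2 nilpotent shift.

After assembling e^{tJ} and conjugating by P, we get:

e^{tB} =
  [4*t*exp(6*t) + exp(6*t), t*exp(6*t), -t*exp(6*t)]
  [-12*t*exp(6*t), -3*t*exp(6*t) + exp(6*t), 3*t*exp(6*t)]
  [4*t*exp(6*t), t*exp(6*t), -t*exp(6*t) + exp(6*t)]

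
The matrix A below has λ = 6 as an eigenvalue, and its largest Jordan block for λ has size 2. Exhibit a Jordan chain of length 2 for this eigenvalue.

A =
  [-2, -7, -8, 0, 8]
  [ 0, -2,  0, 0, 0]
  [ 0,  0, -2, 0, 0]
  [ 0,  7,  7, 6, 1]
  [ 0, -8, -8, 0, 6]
A Jordan chain for λ = 6 of length 2:
v_1 = (0, 0, 0, 1, 0)ᵀ
v_2 = (1, 0, 0, 0, 1)ᵀ

Let N = A − (6)·I. We want v_2 with N^2 v_2 = 0 but N^1 v_2 ≠ 0; then v_{j-1} := N · v_j for j = 2, …, 2.

Pick v_2 = (1, 0, 0, 0, 1)ᵀ.
Then v_1 = N · v_2 = (0, 0, 0, 1, 0)ᵀ.

Sanity check: (A − (6)·I) v_1 = (0, 0, 0, 0, 0)ᵀ = 0. ✓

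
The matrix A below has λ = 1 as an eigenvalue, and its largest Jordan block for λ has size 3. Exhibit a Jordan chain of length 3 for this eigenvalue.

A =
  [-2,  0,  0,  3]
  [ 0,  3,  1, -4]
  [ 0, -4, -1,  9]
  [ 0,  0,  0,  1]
A Jordan chain for λ = 1 of length 3:
v_1 = (0, 1, -2, 0)ᵀ
v_2 = (0, -4, 9, 0)ᵀ
v_3 = (1, 0, 0, 1)ᵀ

Let N = A − (1)·I. We want v_3 with N^3 v_3 = 0 but N^2 v_3 ≠ 0; then v_{j-1} := N · v_j for j = 3, …, 2.

Pick v_3 = (1, 0, 0, 1)ᵀ.
Then v_2 = N · v_3 = (0, -4, 9, 0)ᵀ.
Then v_1 = N · v_2 = (0, 1, -2, 0)ᵀ.

Sanity check: (A − (1)·I) v_1 = (0, 0, 0, 0)ᵀ = 0. ✓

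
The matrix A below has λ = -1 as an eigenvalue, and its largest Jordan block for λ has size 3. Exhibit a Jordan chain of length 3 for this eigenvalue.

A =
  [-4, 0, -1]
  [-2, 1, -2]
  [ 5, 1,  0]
A Jordan chain for λ = -1 of length 3:
v_1 = (4, -8, -12)ᵀ
v_2 = (-3, -2, 5)ᵀ
v_3 = (1, 0, 0)ᵀ

Let N = A − (-1)·I. We want v_3 with N^3 v_3 = 0 but N^2 v_3 ≠ 0; then v_{j-1} := N · v_j for j = 3, …, 2.

Pick v_3 = (1, 0, 0)ᵀ.
Then v_2 = N · v_3 = (-3, -2, 5)ᵀ.
Then v_1 = N · v_2 = (4, -8, -12)ᵀ.

Sanity check: (A − (-1)·I) v_1 = (0, 0, 0)ᵀ = 0. ✓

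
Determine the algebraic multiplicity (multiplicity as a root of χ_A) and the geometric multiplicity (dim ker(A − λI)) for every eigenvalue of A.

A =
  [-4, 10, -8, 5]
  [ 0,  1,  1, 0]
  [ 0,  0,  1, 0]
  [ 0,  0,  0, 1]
λ = -4: alg = 1, geom = 1; λ = 1: alg = 3, geom = 2

Step 1 — factor the characteristic polynomial to read off the algebraic multiplicities:
  χ_A(x) = (x - 1)^3*(x + 4)

Step 2 — compute geometric multiplicities via the rank-nullity identity g(λ) = n − rank(A − λI):
  rank(A − (-4)·I) = 3, so dim ker(A − (-4)·I) = n − 3 = 1
  rank(A − (1)·I) = 2, so dim ker(A − (1)·I) = n − 2 = 2

Summary:
  λ = -4: algebraic multiplicity = 1, geometric multiplicity = 1
  λ = 1: algebraic multiplicity = 3, geometric multiplicity = 2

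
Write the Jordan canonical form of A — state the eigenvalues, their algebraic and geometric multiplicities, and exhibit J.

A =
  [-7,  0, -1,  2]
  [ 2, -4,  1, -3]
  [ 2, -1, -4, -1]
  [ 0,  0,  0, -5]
J_3(-5) ⊕ J_1(-5)

The characteristic polynomial is
  det(x·I − A) = x^4 + 20*x^3 + 150*x^2 + 500*x + 625 = (x + 5)^4

Eigenvalues and multiplicities (the geometric multiplicity of λ is n − rank(A − λI), which equals the number of Jordan blocks for λ):
  λ = -5: algebraic multiplicity = 4, geometric multiplicity = 2

Determining the block sizes for each eigenvalue:
  λ = -5: with am = 4 and gm = 2, the partition is not yet determined (e.g. several partitions of 4 into 2 parts exist). Let N = A − (-5)·I. Computing rank(N^1) = 2, rank(N^2) = 1, rank(N^3) = 0; the number of blocks of size ≥ j is rank(N^{j−1}) − rank(N^j), giving [2, 1, 1]. So we have 1 block(s) of size 3, 1 block(s) of size 1 → block sizes [3, 1]

Assembling the blocks gives a Jordan form
J =
  [-5,  1,  0,  0]
  [ 0, -5,  1,  0]
  [ 0,  0, -5,  0]
  [ 0,  0,  0, -5]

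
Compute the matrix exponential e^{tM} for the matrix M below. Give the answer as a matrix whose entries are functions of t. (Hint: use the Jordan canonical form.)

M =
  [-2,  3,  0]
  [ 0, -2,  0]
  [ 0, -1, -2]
e^{tM} =
  [exp(-2*t), 3*t*exp(-2*t), 0]
  [0, exp(-2*t), 0]
  [0, -t*exp(-2*t), exp(-2*t)]

Strategy: write M = P · J · P⁻¹ where J is a Jordan canonical form, so e^{tM} = P · e^{tJ} · P⁻¹, and e^{tJ} can be computed block-by-block.

M has Jordan form
J =
  [-2,  1,  0]
  [ 0, -2,  0]
  [ 0,  0, -2]
(up to reordering of blocks).

Per-block formulas:
  For a 2×2 Jordan block J_2(-2): exp(t · J_2(-2)) = e^(-2t)·(I + t·N), where N is the 2×2 nilpotent shift.
  For a 1×1 block at λ = -2: exp(t · [-2]) = [e^(-2t)].

After assembling e^{tJ} and conjugating by P, we get:

e^{tM} =
  [exp(-2*t), 3*t*exp(-2*t), 0]
  [0, exp(-2*t), 0]
  [0, -t*exp(-2*t), exp(-2*t)]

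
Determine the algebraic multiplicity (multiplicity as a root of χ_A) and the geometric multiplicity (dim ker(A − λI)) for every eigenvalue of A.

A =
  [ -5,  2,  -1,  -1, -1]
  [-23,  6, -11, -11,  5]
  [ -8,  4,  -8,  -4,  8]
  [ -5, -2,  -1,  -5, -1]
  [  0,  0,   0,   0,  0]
λ = -4: alg = 3, geom = 2; λ = 0: alg = 2, geom = 2

Step 1 — factor the characteristic polynomial to read off the algebraic multiplicities:
  χ_A(x) = x^2*(x + 4)^3

Step 2 — compute geometric multiplicities via the rank-nullity identity g(λ) = n − rank(A − λI):
  rank(A − (-4)·I) = 3, so dim ker(A − (-4)·I) = n − 3 = 2
  rank(A − (0)·I) = 3, so dim ker(A − (0)·I) = n − 3 = 2

Summary:
  λ = -4: algebraic multiplicity = 3, geometric multiplicity = 2
  λ = 0: algebraic multiplicity = 2, geometric multiplicity = 2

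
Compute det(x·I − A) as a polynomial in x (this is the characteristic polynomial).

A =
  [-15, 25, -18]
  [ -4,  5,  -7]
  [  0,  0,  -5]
x^3 + 15*x^2 + 75*x + 125

Expanding det(x·I − A) (e.g. by cofactor expansion or by noting that A is similar to its Jordan form J, which has the same characteristic polynomial as A) gives
  χ_A(x) = x^3 + 15*x^2 + 75*x + 125
which factors as (x + 5)^3. The eigenvalues (with algebraic multiplicities) are λ = -5 with multiplicity 3.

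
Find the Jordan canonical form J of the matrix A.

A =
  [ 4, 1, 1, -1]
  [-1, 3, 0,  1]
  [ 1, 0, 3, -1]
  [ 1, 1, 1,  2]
J_2(3) ⊕ J_2(3)

The characteristic polynomial is
  det(x·I − A) = x^4 - 12*x^3 + 54*x^2 - 108*x + 81 = (x - 3)^4

Eigenvalues and multiplicities (the geometric multiplicity of λ is n − rank(A − λI), which equals the number of Jordan blocks for λ):
  λ = 3: algebraic multiplicity = 4, geometric multiplicity = 2

Determining the block sizes for each eigenvalue:
  λ = 3: with am = 4 and gm = 2, the partition is not yet determined (e.g. several partitions of 4 into 2 parts exist). Let N = A − (3)·I. Computing rank(N^1) = 2, rank(N^2) = 0; the number of blocks of size ≥ j is rank(N^{j−1}) − rank(N^j), giving [2, 2]. So we have 2 block(s) of size 2 → block sizes [2, 2]

Assembling the blocks gives a Jordan form
J =
  [3, 1, 0, 0]
  [0, 3, 0, 0]
  [0, 0, 3, 1]
  [0, 0, 0, 3]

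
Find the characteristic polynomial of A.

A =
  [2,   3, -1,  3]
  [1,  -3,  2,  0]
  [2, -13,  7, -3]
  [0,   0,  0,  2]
x^4 - 8*x^3 + 24*x^2 - 32*x + 16

Expanding det(x·I − A) (e.g. by cofactor expansion or by noting that A is similar to its Jordan form J, which has the same characteristic polynomial as A) gives
  χ_A(x) = x^4 - 8*x^3 + 24*x^2 - 32*x + 16
which factors as (x - 2)^4. The eigenvalues (with algebraic multiplicities) are λ = 2 with multiplicity 4.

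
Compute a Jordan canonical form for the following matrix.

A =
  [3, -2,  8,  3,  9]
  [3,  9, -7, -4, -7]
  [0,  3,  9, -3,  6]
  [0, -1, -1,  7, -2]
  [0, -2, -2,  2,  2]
J_3(6) ⊕ J_1(6) ⊕ J_1(6)

The characteristic polynomial is
  det(x·I − A) = x^5 - 30*x^4 + 360*x^3 - 2160*x^2 + 6480*x - 7776 = (x - 6)^5

Eigenvalues and multiplicities (the geometric multiplicity of λ is n − rank(A − λI), which equals the number of Jordan blocks for λ):
  λ = 6: algebraic multiplicity = 5, geometric multiplicity = 3

Determining the block sizes for each eigenvalue:
  λ = 6: with am = 5 and gm = 3, the partition is not yet determined (e.g. several partitions of 5 into 3 parts exist). Let N = A − (6)·I. Computing rank(N^1) = 2, rank(N^2) = 1, rank(N^3) = 0; the number of blocks of size ≥ j is rank(N^{j−1}) − rank(N^j), giving [3, 1, 1]. So we have 1 block(s) of size 3, 2 block(s) of size 1 → block sizes [3, 1, 1]

Assembling the blocks gives a Jordan form
J =
  [6, 1, 0, 0, 0]
  [0, 6, 1, 0, 0]
  [0, 0, 6, 0, 0]
  [0, 0, 0, 6, 0]
  [0, 0, 0, 0, 6]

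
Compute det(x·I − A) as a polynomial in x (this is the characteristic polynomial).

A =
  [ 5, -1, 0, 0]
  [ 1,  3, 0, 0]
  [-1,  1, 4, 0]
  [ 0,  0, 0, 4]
x^4 - 16*x^3 + 96*x^2 - 256*x + 256

Expanding det(x·I − A) (e.g. by cofactor expansion or by noting that A is similar to its Jordan form J, which has the same characteristic polynomial as A) gives
  χ_A(x) = x^4 - 16*x^3 + 96*x^2 - 256*x + 256
which factors as (x - 4)^4. The eigenvalues (with algebraic multiplicities) are λ = 4 with multiplicity 4.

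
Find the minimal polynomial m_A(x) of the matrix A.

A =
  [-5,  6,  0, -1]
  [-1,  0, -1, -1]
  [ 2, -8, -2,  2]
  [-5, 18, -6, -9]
x^2 + 8*x + 16

The characteristic polynomial is χ_A(x) = (x + 4)^4, so the eigenvalues are known. The minimal polynomial is
  m_A(x) = Π_λ (x − λ)^{k_λ}
where k_λ is the size of the *largest* Jordan block for λ (equivalently, the smallest k with (A − λI)^k v = 0 for every generalised eigenvector v of λ).

  λ = -4: largest Jordan block has size 2, contributing (x + 4)^2

So m_A(x) = (x + 4)^2 = x^2 + 8*x + 16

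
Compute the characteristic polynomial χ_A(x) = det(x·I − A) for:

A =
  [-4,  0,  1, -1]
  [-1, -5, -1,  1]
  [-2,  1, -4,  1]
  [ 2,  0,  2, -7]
x^4 + 20*x^3 + 150*x^2 + 500*x + 625

Expanding det(x·I − A) (e.g. by cofactor expansion or by noting that A is similar to its Jordan form J, which has the same characteristic polynomial as A) gives
  χ_A(x) = x^4 + 20*x^3 + 150*x^2 + 500*x + 625
which factors as (x + 5)^4. The eigenvalues (with algebraic multiplicities) are λ = -5 with multiplicity 4.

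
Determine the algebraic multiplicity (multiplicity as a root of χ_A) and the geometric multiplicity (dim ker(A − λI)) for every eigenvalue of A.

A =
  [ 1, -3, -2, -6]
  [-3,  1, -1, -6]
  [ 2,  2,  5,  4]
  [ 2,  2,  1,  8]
λ = 3: alg = 1, geom = 1; λ = 4: alg = 3, geom = 2

Step 1 — factor the characteristic polynomial to read off the algebraic multiplicities:
  χ_A(x) = (x - 4)^3*(x - 3)

Step 2 — compute geometric multiplicities via the rank-nullity identity g(λ) = n − rank(A − λI):
  rank(A − (3)·I) = 3, so dim ker(A − (3)·I) = n − 3 = 1
  rank(A − (4)·I) = 2, so dim ker(A − (4)·I) = n − 2 = 2

Summary:
  λ = 3: algebraic multiplicity = 1, geometric multiplicity = 1
  λ = 4: algebraic multiplicity = 3, geometric multiplicity = 2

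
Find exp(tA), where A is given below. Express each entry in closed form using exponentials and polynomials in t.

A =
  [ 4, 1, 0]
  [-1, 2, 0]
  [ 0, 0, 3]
e^{tA} =
  [t*exp(3*t) + exp(3*t), t*exp(3*t), 0]
  [-t*exp(3*t), -t*exp(3*t) + exp(3*t), 0]
  [0, 0, exp(3*t)]

Strategy: write A = P · J · P⁻¹ where J is a Jordan canonical form, so e^{tA} = P · e^{tJ} · P⁻¹, and e^{tJ} can be computed block-by-block.

A has Jordan form
J =
  [3, 1, 0]
  [0, 3, 0]
  [0, 0, 3]
(up to reordering of blocks).

Per-block formulas:
  For a 1×1 block at λ = 3: exp(t · [3]) = [e^(3t)].
  For a 2×2 Jordan block J_2(3): exp(t · J_2(3)) = e^(3t)·(I + t·N), where N is the 2×2 nilpotent shift.

After assembling e^{tJ} and conjugating by P, we get:

e^{tA} =
  [t*exp(3*t) + exp(3*t), t*exp(3*t), 0]
  [-t*exp(3*t), -t*exp(3*t) + exp(3*t), 0]
  [0, 0, exp(3*t)]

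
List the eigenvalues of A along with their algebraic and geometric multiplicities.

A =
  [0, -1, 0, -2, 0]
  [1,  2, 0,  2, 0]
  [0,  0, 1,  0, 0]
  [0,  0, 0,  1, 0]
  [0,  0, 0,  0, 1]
λ = 1: alg = 5, geom = 4

Step 1 — factor the characteristic polynomial to read off the algebraic multiplicities:
  χ_A(x) = (x - 1)^5

Step 2 — compute geometric multiplicities via the rank-nullity identity g(λ) = n − rank(A − λI):
  rank(A − (1)·I) = 1, so dim ker(A − (1)·I) = n − 1 = 4

Summary:
  λ = 1: algebraic multiplicity = 5, geometric multiplicity = 4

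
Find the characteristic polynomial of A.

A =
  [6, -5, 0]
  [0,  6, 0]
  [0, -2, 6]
x^3 - 18*x^2 + 108*x - 216

Expanding det(x·I − A) (e.g. by cofactor expansion or by noting that A is similar to its Jordan form J, which has the same characteristic polynomial as A) gives
  χ_A(x) = x^3 - 18*x^2 + 108*x - 216
which factors as (x - 6)^3. The eigenvalues (with algebraic multiplicities) are λ = 6 with multiplicity 3.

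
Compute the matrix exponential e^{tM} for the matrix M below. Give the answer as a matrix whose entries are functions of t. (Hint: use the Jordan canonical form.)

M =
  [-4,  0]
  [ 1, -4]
e^{tM} =
  [exp(-4*t), 0]
  [t*exp(-4*t), exp(-4*t)]

Strategy: write M = P · J · P⁻¹ where J is a Jordan canonical form, so e^{tM} = P · e^{tJ} · P⁻¹, and e^{tJ} can be computed block-by-block.

M has Jordan form
J =
  [-4,  1]
  [ 0, -4]
(up to reordering of blocks).

Per-block formulas:
  For a 2×2 Jordan block J_2(-4): exp(t · J_2(-4)) = e^(-4t)·(I + t·N), where N is the 2×2 nilpotent shift.

After assembling e^{tJ} and conjugating by P, we get:

e^{tM} =
  [exp(-4*t), 0]
  [t*exp(-4*t), exp(-4*t)]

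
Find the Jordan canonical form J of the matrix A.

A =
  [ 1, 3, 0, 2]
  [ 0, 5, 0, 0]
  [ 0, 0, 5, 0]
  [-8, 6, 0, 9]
J_2(5) ⊕ J_1(5) ⊕ J_1(5)

The characteristic polynomial is
  det(x·I − A) = x^4 - 20*x^3 + 150*x^2 - 500*x + 625 = (x - 5)^4

Eigenvalues and multiplicities (the geometric multiplicity of λ is n − rank(A − λI), which equals the number of Jordan blocks for λ):
  λ = 5: algebraic multiplicity = 4, geometric multiplicity = 3

Determining the block sizes for each eigenvalue:
  λ = 5: 3 blocks summing to 4 forces exactly one block of size 2 and the rest size 1 → block sizes [2, 1, 1]

Assembling the blocks gives a Jordan form
J =
  [5, 1, 0, 0]
  [0, 5, 0, 0]
  [0, 0, 5, 0]
  [0, 0, 0, 5]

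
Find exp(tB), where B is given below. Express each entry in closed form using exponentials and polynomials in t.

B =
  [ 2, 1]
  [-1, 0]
e^{tB} =
  [t*exp(t) + exp(t), t*exp(t)]
  [-t*exp(t), -t*exp(t) + exp(t)]

Strategy: write B = P · J · P⁻¹ where J is a Jordan canonical form, so e^{tB} = P · e^{tJ} · P⁻¹, and e^{tJ} can be computed block-by-block.

B has Jordan form
J =
  [1, 1]
  [0, 1]
(up to reordering of blocks).

Per-block formulas:
  For a 2×2 Jordan block J_2(1): exp(t · J_2(1)) = e^(1t)·(I + t·N), where N is the 2×2 nilpotent shift.

After assembling e^{tJ} and conjugating by P, we get:

e^{tB} =
  [t*exp(t) + exp(t), t*exp(t)]
  [-t*exp(t), -t*exp(t) + exp(t)]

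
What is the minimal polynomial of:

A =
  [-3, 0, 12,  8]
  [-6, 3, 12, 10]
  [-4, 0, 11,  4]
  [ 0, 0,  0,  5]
x^2 - 8*x + 15

The characteristic polynomial is χ_A(x) = (x - 5)^2*(x - 3)^2, so the eigenvalues are known. The minimal polynomial is
  m_A(x) = Π_λ (x − λ)^{k_λ}
where k_λ is the size of the *largest* Jordan block for λ (equivalently, the smallest k with (A − λI)^k v = 0 for every generalised eigenvector v of λ).

  λ = 3: largest Jordan block has size 1, contributing (x − 3)
  λ = 5: largest Jordan block has size 1, contributing (x − 5)

So m_A(x) = (x - 5)*(x - 3) = x^2 - 8*x + 15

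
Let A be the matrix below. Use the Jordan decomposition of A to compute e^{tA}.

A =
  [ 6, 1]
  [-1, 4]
e^{tA} =
  [t*exp(5*t) + exp(5*t), t*exp(5*t)]
  [-t*exp(5*t), -t*exp(5*t) + exp(5*t)]

Strategy: write A = P · J · P⁻¹ where J is a Jordan canonical form, so e^{tA} = P · e^{tJ} · P⁻¹, and e^{tJ} can be computed block-by-block.

A has Jordan form
J =
  [5, 1]
  [0, 5]
(up to reordering of blocks).

Per-block formulas:
  For a 2×2 Jordan block J_2(5): exp(t · J_2(5)) = e^(5t)·(I + t·N), where N is the 2×2 nilpotent shift.

After assembling e^{tJ} and conjugating by P, we get:

e^{tA} =
  [t*exp(5*t) + exp(5*t), t*exp(5*t)]
  [-t*exp(5*t), -t*exp(5*t) + exp(5*t)]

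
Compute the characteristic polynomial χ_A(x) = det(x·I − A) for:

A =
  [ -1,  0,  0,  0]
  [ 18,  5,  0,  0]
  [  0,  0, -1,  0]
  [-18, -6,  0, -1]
x^4 - 2*x^3 - 12*x^2 - 14*x - 5

Expanding det(x·I − A) (e.g. by cofactor expansion or by noting that A is similar to its Jordan form J, which has the same characteristic polynomial as A) gives
  χ_A(x) = x^4 - 2*x^3 - 12*x^2 - 14*x - 5
which factors as (x - 5)*(x + 1)^3. The eigenvalues (with algebraic multiplicities) are λ = -1 with multiplicity 3, λ = 5 with multiplicity 1.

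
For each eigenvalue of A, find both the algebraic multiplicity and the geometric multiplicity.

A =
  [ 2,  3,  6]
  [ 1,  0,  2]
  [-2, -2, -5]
λ = -1: alg = 3, geom = 2

Step 1 — factor the characteristic polynomial to read off the algebraic multiplicities:
  χ_A(x) = (x + 1)^3

Step 2 — compute geometric multiplicities via the rank-nullity identity g(λ) = n − rank(A − λI):
  rank(A − (-1)·I) = 1, so dim ker(A − (-1)·I) = n − 1 = 2

Summary:
  λ = -1: algebraic multiplicity = 3, geometric multiplicity = 2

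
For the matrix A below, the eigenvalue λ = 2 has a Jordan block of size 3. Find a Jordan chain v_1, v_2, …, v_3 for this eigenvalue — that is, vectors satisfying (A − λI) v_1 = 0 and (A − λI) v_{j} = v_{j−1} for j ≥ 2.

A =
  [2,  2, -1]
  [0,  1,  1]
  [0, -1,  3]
A Jordan chain for λ = 2 of length 3:
v_1 = (-1, 0, 0)ᵀ
v_2 = (2, -1, -1)ᵀ
v_3 = (0, 1, 0)ᵀ

Let N = A − (2)·I. We want v_3 with N^3 v_3 = 0 but N^2 v_3 ≠ 0; then v_{j-1} := N · v_j for j = 3, …, 2.

Pick v_3 = (0, 1, 0)ᵀ.
Then v_2 = N · v_3 = (2, -1, -1)ᵀ.
Then v_1 = N · v_2 = (-1, 0, 0)ᵀ.

Sanity check: (A − (2)·I) v_1 = (0, 0, 0)ᵀ = 0. ✓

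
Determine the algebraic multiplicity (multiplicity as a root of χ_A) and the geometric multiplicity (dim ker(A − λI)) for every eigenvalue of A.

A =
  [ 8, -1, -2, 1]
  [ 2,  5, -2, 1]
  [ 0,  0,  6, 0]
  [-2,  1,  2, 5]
λ = 6: alg = 4, geom = 3

Step 1 — factor the characteristic polynomial to read off the algebraic multiplicities:
  χ_A(x) = (x - 6)^4

Step 2 — compute geometric multiplicities via the rank-nullity identity g(λ) = n − rank(A − λI):
  rank(A − (6)·I) = 1, so dim ker(A − (6)·I) = n − 1 = 3

Summary:
  λ = 6: algebraic multiplicity = 4, geometric multiplicity = 3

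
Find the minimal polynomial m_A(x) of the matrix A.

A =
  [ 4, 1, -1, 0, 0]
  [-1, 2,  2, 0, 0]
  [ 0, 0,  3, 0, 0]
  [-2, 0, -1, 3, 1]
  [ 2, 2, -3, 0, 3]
x^3 - 9*x^2 + 27*x - 27

The characteristic polynomial is χ_A(x) = (x - 3)^5, so the eigenvalues are known. The minimal polynomial is
  m_A(x) = Π_λ (x − λ)^{k_λ}
where k_λ is the size of the *largest* Jordan block for λ (equivalently, the smallest k with (A − λI)^k v = 0 for every generalised eigenvector v of λ).

  λ = 3: largest Jordan block has size 3, contributing (x − 3)^3

So m_A(x) = (x - 3)^3 = x^3 - 9*x^2 + 27*x - 27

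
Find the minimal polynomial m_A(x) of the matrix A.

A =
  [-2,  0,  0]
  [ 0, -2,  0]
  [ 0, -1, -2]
x^2 + 4*x + 4

The characteristic polynomial is χ_A(x) = (x + 2)^3, so the eigenvalues are known. The minimal polynomial is
  m_A(x) = Π_λ (x − λ)^{k_λ}
where k_λ is the size of the *largest* Jordan block for λ (equivalently, the smallest k with (A − λI)^k v = 0 for every generalised eigenvector v of λ).

  λ = -2: largest Jordan block has size 2, contributing (x + 2)^2

So m_A(x) = (x + 2)^2 = x^2 + 4*x + 4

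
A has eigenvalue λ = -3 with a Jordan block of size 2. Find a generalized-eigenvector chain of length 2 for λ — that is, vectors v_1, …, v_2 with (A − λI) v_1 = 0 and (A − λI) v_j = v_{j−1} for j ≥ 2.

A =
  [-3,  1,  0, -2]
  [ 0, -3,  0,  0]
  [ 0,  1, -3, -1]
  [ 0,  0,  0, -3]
A Jordan chain for λ = -3 of length 2:
v_1 = (1, 0, 1, 0)ᵀ
v_2 = (0, 1, 0, 0)ᵀ

Let N = A − (-3)·I. We want v_2 with N^2 v_2 = 0 but N^1 v_2 ≠ 0; then v_{j-1} := N · v_j for j = 2, …, 2.

Pick v_2 = (0, 1, 0, 0)ᵀ.
Then v_1 = N · v_2 = (1, 0, 1, 0)ᵀ.

Sanity check: (A − (-3)·I) v_1 = (0, 0, 0, 0)ᵀ = 0. ✓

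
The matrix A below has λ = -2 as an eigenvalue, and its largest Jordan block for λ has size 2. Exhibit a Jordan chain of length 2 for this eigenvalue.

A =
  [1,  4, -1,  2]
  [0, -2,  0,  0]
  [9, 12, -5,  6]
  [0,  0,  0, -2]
A Jordan chain for λ = -2 of length 2:
v_1 = (3, 0, 9, 0)ᵀ
v_2 = (1, 0, 0, 0)ᵀ

Let N = A − (-2)·I. We want v_2 with N^2 v_2 = 0 but N^1 v_2 ≠ 0; then v_{j-1} := N · v_j for j = 2, …, 2.

Pick v_2 = (1, 0, 0, 0)ᵀ.
Then v_1 = N · v_2 = (3, 0, 9, 0)ᵀ.

Sanity check: (A − (-2)·I) v_1 = (0, 0, 0, 0)ᵀ = 0. ✓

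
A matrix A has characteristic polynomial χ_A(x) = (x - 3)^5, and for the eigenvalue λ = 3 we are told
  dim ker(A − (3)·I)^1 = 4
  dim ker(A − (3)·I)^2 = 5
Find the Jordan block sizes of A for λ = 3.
Block sizes for λ = 3: [2, 1, 1, 1]

From the dimensions of kernels of powers, the number of Jordan blocks of size at least j is d_j − d_{j−1} where d_j = dim ker(N^j) (with d_0 = 0). Computing the differences gives [4, 1].
The number of blocks of size exactly k is (#blocks of size ≥ k) − (#blocks of size ≥ k + 1), so the partition is: 3 block(s) of size 1, 1 block(s) of size 2.
In nonincreasing order the block sizes are [2, 1, 1, 1].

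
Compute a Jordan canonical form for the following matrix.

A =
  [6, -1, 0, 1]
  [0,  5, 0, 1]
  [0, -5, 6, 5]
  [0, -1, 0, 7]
J_2(6) ⊕ J_1(6) ⊕ J_1(6)

The characteristic polynomial is
  det(x·I − A) = x^4 - 24*x^3 + 216*x^2 - 864*x + 1296 = (x - 6)^4

Eigenvalues and multiplicities (the geometric multiplicity of λ is n − rank(A − λI), which equals the number of Jordan blocks for λ):
  λ = 6: algebraic multiplicity = 4, geometric multiplicity = 3

Determining the block sizes for each eigenvalue:
  λ = 6: 3 blocks summing to 4 forces exactly one block of size 2 and the rest size 1 → block sizes [2, 1, 1]

Assembling the blocks gives a Jordan form
J =
  [6, 1, 0, 0]
  [0, 6, 0, 0]
  [0, 0, 6, 0]
  [0, 0, 0, 6]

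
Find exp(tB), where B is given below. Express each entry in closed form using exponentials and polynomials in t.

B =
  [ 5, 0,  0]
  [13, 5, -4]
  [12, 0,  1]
e^{tB} =
  [exp(5*t), 0, 0]
  [t*exp(5*t) + 3*exp(5*t) - 3*exp(t), exp(5*t), -exp(5*t) + exp(t)]
  [3*exp(5*t) - 3*exp(t), 0, exp(t)]

Strategy: write B = P · J · P⁻¹ where J is a Jordan canonical form, so e^{tB} = P · e^{tJ} · P⁻¹, and e^{tJ} can be computed block-by-block.

B has Jordan form
J =
  [1, 0, 0]
  [0, 5, 1]
  [0, 0, 5]
(up to reordering of blocks).

Per-block formulas:
  For a 2×2 Jordan block J_2(5): exp(t · J_2(5)) = e^(5t)·(I + t·N), where N is the 2×2 nilpotent shift.
  For a 1×1 block at λ = 1: exp(t · [1]) = [e^(1t)].

After assembling e^{tJ} and conjugating by P, we get:

e^{tB} =
  [exp(5*t), 0, 0]
  [t*exp(5*t) + 3*exp(5*t) - 3*exp(t), exp(5*t), -exp(5*t) + exp(t)]
  [3*exp(5*t) - 3*exp(t), 0, exp(t)]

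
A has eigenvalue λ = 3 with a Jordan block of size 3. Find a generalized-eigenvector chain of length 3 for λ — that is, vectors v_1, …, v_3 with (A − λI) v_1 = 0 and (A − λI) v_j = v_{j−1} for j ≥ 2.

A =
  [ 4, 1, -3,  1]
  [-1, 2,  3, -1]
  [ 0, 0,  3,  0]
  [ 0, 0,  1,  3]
A Jordan chain for λ = 3 of length 3:
v_1 = (1, -1, 0, 0)ᵀ
v_2 = (-3, 3, 0, 1)ᵀ
v_3 = (0, 0, 1, 0)ᵀ

Let N = A − (3)·I. We want v_3 with N^3 v_3 = 0 but N^2 v_3 ≠ 0; then v_{j-1} := N · v_j for j = 3, …, 2.

Pick v_3 = (0, 0, 1, 0)ᵀ.
Then v_2 = N · v_3 = (-3, 3, 0, 1)ᵀ.
Then v_1 = N · v_2 = (1, -1, 0, 0)ᵀ.

Sanity check: (A − (3)·I) v_1 = (0, 0, 0, 0)ᵀ = 0. ✓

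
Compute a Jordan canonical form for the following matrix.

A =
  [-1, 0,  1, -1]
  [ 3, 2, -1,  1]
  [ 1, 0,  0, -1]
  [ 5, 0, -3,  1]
J_3(0) ⊕ J_1(2)

The characteristic polynomial is
  det(x·I − A) = x^4 - 2*x^3 = x^3*(x - 2)

Eigenvalues and multiplicities (the geometric multiplicity of λ is n − rank(A − λI), which equals the number of Jordan blocks for λ):
  λ = 0: algebraic multiplicity = 3, geometric multiplicity = 1
  λ = 2: algebraic multiplicity = 1, geometric multiplicity = 1

Determining the block sizes for each eigenvalue:
  λ = 0: one block (gm = 1), so the single block has size am = 3 → block sizes [3]
  λ = 2: one block (gm = 1), so the single block has size am = 1 → block sizes [1]

Assembling the blocks gives a Jordan form
J =
  [0, 1, 0, 0]
  [0, 0, 1, 0]
  [0, 0, 0, 0]
  [0, 0, 0, 2]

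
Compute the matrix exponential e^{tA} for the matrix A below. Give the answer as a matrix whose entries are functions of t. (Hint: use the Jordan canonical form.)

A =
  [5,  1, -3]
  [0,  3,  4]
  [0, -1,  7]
e^{tA} =
  [exp(5*t), t^2*exp(5*t)/2 + t*exp(5*t), -t^2*exp(5*t) - 3*t*exp(5*t)]
  [0, -2*t*exp(5*t) + exp(5*t), 4*t*exp(5*t)]
  [0, -t*exp(5*t), 2*t*exp(5*t) + exp(5*t)]

Strategy: write A = P · J · P⁻¹ where J is a Jordan canonical form, so e^{tA} = P · e^{tJ} · P⁻¹, and e^{tJ} can be computed block-by-block.

A has Jordan form
J =
  [5, 1, 0]
  [0, 5, 1]
  [0, 0, 5]
(up to reordering of blocks).

Per-block formulas:
  For a 3×3 Jordan block J_3(5): exp(t · J_3(5)) = e^(5t)·(I + t·N + (t^2/2)·N^2), where N is the 3×3 nilpotent shift.

After assembling e^{tJ} and conjugating by P, we get:

e^{tA} =
  [exp(5*t), t^2*exp(5*t)/2 + t*exp(5*t), -t^2*exp(5*t) - 3*t*exp(5*t)]
  [0, -2*t*exp(5*t) + exp(5*t), 4*t*exp(5*t)]
  [0, -t*exp(5*t), 2*t*exp(5*t) + exp(5*t)]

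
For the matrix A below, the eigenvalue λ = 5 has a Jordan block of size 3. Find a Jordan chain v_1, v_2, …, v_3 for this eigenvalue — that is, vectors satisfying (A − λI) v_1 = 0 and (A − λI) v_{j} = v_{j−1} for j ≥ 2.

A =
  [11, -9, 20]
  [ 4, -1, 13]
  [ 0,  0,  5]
A Jordan chain for λ = 5 of length 3:
v_1 = (3, 2, 0)ᵀ
v_2 = (20, 13, 0)ᵀ
v_3 = (0, 0, 1)ᵀ

Let N = A − (5)·I. We want v_3 with N^3 v_3 = 0 but N^2 v_3 ≠ 0; then v_{j-1} := N · v_j for j = 3, …, 2.

Pick v_3 = (0, 0, 1)ᵀ.
Then v_2 = N · v_3 = (20, 13, 0)ᵀ.
Then v_1 = N · v_2 = (3, 2, 0)ᵀ.

Sanity check: (A − (5)·I) v_1 = (0, 0, 0)ᵀ = 0. ✓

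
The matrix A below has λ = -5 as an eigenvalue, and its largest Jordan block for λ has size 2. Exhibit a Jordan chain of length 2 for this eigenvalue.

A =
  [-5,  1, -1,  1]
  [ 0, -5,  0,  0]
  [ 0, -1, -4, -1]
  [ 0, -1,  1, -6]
A Jordan chain for λ = -5 of length 2:
v_1 = (1, 0, -1, -1)ᵀ
v_2 = (0, 1, 0, 0)ᵀ

Let N = A − (-5)·I. We want v_2 with N^2 v_2 = 0 but N^1 v_2 ≠ 0; then v_{j-1} := N · v_j for j = 2, …, 2.

Pick v_2 = (0, 1, 0, 0)ᵀ.
Then v_1 = N · v_2 = (1, 0, -1, -1)ᵀ.

Sanity check: (A − (-5)·I) v_1 = (0, 0, 0, 0)ᵀ = 0. ✓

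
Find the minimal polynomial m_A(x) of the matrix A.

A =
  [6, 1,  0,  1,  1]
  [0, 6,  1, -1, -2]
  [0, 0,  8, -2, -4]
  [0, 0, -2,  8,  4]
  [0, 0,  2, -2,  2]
x^3 - 18*x^2 + 108*x - 216

The characteristic polynomial is χ_A(x) = (x - 6)^5, so the eigenvalues are known. The minimal polynomial is
  m_A(x) = Π_λ (x − λ)^{k_λ}
where k_λ is the size of the *largest* Jordan block for λ (equivalently, the smallest k with (A − λI)^k v = 0 for every generalised eigenvector v of λ).

  λ = 6: largest Jordan block has size 3, contributing (x − 6)^3

So m_A(x) = (x - 6)^3 = x^3 - 18*x^2 + 108*x - 216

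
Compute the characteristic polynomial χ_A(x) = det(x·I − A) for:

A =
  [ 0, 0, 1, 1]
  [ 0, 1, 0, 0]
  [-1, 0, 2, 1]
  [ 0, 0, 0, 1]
x^4 - 4*x^3 + 6*x^2 - 4*x + 1

Expanding det(x·I − A) (e.g. by cofactor expansion or by noting that A is similar to its Jordan form J, which has the same characteristic polynomial as A) gives
  χ_A(x) = x^4 - 4*x^3 + 6*x^2 - 4*x + 1
which factors as (x - 1)^4. The eigenvalues (with algebraic multiplicities) are λ = 1 with multiplicity 4.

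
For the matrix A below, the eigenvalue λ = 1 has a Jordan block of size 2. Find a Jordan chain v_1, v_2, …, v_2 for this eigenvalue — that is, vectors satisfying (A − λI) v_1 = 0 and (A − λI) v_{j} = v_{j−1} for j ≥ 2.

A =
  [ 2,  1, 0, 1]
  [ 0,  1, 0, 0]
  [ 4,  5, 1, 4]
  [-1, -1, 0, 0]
A Jordan chain for λ = 1 of length 2:
v_1 = (1, 0, 4, -1)ᵀ
v_2 = (1, 0, 0, 0)ᵀ

Let N = A − (1)·I. We want v_2 with N^2 v_2 = 0 but N^1 v_2 ≠ 0; then v_{j-1} := N · v_j for j = 2, …, 2.

Pick v_2 = (1, 0, 0, 0)ᵀ.
Then v_1 = N · v_2 = (1, 0, 4, -1)ᵀ.

Sanity check: (A − (1)·I) v_1 = (0, 0, 0, 0)ᵀ = 0. ✓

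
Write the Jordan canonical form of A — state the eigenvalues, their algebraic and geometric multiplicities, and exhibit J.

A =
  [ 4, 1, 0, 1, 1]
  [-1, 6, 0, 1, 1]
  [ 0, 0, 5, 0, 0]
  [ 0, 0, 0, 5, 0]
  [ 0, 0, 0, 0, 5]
J_2(5) ⊕ J_1(5) ⊕ J_1(5) ⊕ J_1(5)

The characteristic polynomial is
  det(x·I − A) = x^5 - 25*x^4 + 250*x^3 - 1250*x^2 + 3125*x - 3125 = (x - 5)^5

Eigenvalues and multiplicities (the geometric multiplicity of λ is n − rank(A − λI), which equals the number of Jordan blocks for λ):
  λ = 5: algebraic multiplicity = 5, geometric multiplicity = 4

Determining the block sizes for each eigenvalue:
  λ = 5: 4 blocks summing to 5 forces exactly one block of size 2 and the rest size 1 → block sizes [2, 1, 1, 1]

Assembling the blocks gives a Jordan form
J =
  [5, 1, 0, 0, 0]
  [0, 5, 0, 0, 0]
  [0, 0, 5, 0, 0]
  [0, 0, 0, 5, 0]
  [0, 0, 0, 0, 5]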